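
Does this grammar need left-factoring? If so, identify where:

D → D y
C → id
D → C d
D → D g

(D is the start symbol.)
Yes, D has productions with common prefix 'D'

Left-factoring is needed when two productions for the same non-terminal
share a common prefix on the right-hand side.

Productions for D:
  D → D y
  D → C d
  D → D g

Found common prefix 'D' in productions for D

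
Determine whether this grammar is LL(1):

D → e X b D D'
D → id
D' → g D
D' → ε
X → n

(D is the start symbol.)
A grammar is LL(1) if for each non-terminal N with multiple productions, the predict sets of those productions are pairwise disjoint, where PREDICT(N → α) = (FIRST(α) \ {ε}) ∪ (FOLLOW(N) if α ⇒* ε).

Relevant sets:
  FOLLOW(D') = { $, 'g' }

For D:
  PREDICT(D → e X b D D') = { 'e' }
  PREDICT(D → id) = { 'id' }
For D':
  PREDICT(D' → g D) = { 'g' }
  PREDICT(D' → ε) = { $, 'g' }
X has a single production, so nothing to check there.

Conflict found: Predict set conflict for D': { 'g' }
The grammar is NOT LL(1).

Answer: No. Predict set conflict for D': { 'g' }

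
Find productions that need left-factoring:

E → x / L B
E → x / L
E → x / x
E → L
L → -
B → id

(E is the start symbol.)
Left-factoring is needed when two productions for the same non-terminal
share a common prefix on the right-hand side.

Productions for E:
  E → x / L B
  E → x / L
  E → x / x
  E → L

Found common prefix 'x /' in productions for E

Answer: Yes, E has productions with common prefix 'x /'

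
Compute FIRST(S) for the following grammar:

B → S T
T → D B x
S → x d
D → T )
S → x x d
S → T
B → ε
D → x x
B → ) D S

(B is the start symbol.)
FIRST sets of the other non-terminals involved (by the same procedure, iterated to a fixed point):
  FIRST(T) = { 'x' }

From S → x d:
  - x is a terminal: add 'x' and stop
From S → x x d:
  - x is a terminal: add 'x' and stop
From S → T:
  - T is a non-terminal: add FIRST(T) \ {ε} = { 'x' }
    T is not nullable, so stop

Collecting: FIRST(S) = { 'x' }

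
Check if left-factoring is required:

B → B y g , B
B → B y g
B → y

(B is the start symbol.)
Left-factoring is needed when two productions for the same non-terminal
share a common prefix on the right-hand side.

Productions for B:
  B → B y g , B
  B → B y g
  B → y

Found common prefix 'B y g' in productions for B

Answer: Yes, B has productions with common prefix 'B y g'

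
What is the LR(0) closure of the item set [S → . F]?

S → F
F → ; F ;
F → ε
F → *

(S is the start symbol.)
To compute CLOSURE, for each item [A → α.Bβ] where B is a non-terminal, add [B → .γ] for all productions B → γ; repeat for the newly added items until nothing changes.

Start with: [S → . F]
  [S → . F] has the dot before F: add [F → . ; F ;], [F → .], [F → . *]
No further items can be added.

CLOSURE = { [F → . *], [F → . ; F ;], [F → .], [S → . F] }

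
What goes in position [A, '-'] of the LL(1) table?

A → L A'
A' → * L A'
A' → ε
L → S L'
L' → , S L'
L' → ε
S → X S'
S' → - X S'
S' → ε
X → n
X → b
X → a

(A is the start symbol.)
Empty (error entry)

To find M[A, '-'], we find productions for A where '-' is in the predict set (PREDICT(N → α) = (FIRST(α) \ {ε}) ∪ (FOLLOW(N) if α ⇒* ε)).

Relevant sets:
  FIRST(L) = { 'a', 'b', 'n' }

A → L A': PREDICT = { 'a', 'b', 'n' }

M[A, '-'] is empty (no production applies)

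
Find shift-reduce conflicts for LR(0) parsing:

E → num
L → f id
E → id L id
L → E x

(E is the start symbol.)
A shift-reduce conflict occurs when an LR(0) state has both:
  - a complete (reduce) item [A → α .] (dot at the end), and
  - a shift item [B → β . c γ] (dot before a terminal).

Augment with E' → E and build the canonical LR(0) collection (I0 = CLOSURE({[E' → . E]}), then GOTO on every symbol after a dot until no new states appear). It has 10 states:
  I0: { [E → . id L id], [E → . num], [E' → . E] }  — shift
  I1: { [E' → E .] }  — accept
  I2: { [E → . id L id], [E → . num], [E → id . L id], [L → . E x], [L → . f id] }  — shift
  I3: { [E → num .] }  — reduce
  I4: { [L → E . x] }  — shift
  I5: { [E → id L . id] }  — shift
  I6: { [L → f . id] }  — shift
  I7: { [L → f id .] }  — reduce
  I8: { [E → id L id .] }  — reduce
  I9: { [L → E x .] }  — reduce

No state contains both a complete item and a shift item.

Answer: No shift-reduce conflicts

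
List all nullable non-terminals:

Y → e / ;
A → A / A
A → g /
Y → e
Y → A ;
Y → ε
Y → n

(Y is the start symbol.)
A non-terminal is nullable if it can derive ε (the empty string): either it has an ε-production, or it has a production whose right-hand side consists entirely of nullable non-terminals.

ε-productions: Y → ε
So Y is immediately nullable.
No further non-terminal can be added: every production for the remaining non-terminals contains a terminal or a non-nullable non-terminal.
Nullable = { 'Y' }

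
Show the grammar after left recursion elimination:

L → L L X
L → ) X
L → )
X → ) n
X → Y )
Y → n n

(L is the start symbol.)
L is directly left-recursive. The standard transformation for
  A → A α₁ | ... | A α_m | β₁ | ... | β_n
is
  A  → β₁ A' | ... | β_n A'
  A' → α₁ A' | ... | α_m A' | ε

L → ) X becomes L → ) X L'
L → ) becomes L → ) L'
L → L L X becomes L' → L X L'
Add L' → ε

Productions for other non-terminals are unchanged:
  X → ) n
  X → Y )
  Y → n n

Resulting grammar:
L → ) X L'
L → ) L'
L' → L X L'
L' → ε
X → ) n
X → Y )
Y → n n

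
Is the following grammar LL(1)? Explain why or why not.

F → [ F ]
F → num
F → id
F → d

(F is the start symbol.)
For F:
  PREDICT(F → '[' F ']') = { '[' }
  PREDICT(F → num) = { 'num' }
  PREDICT(F → id) = { 'id' }
  PREDICT(F → d) = { 'd' }

All predict sets are disjoint. The grammar IS LL(1).

Answer: Yes, the grammar is LL(1).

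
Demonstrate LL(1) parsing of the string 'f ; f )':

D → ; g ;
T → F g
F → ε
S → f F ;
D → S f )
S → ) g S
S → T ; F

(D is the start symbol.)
LL(1) parsing maintains a stack (initially the start symbol over $) and the input. At each step: if the stack top is a terminal, match it against the current input token; if it is a non-terminal N, replace it with the RHS of M[N, lookahead] (the unique production whose predict set contains the lookahead).

Stack is shown with the top on the left.

Stack        Input      Action
------------------------------
D $          f ; f ) $  output D → S f )
S f ) $      f ; f ) $  output S → f F ;
f F ; f ) $  f ; f ) $  match 'f'
F ; f ) $    ; f ) $    output F → ε
; f ) $      ; f ) $    match ';'
f ) $        f ) $      match 'f'
) $          ) $        match ')'
$            $          accept

The string is accepted.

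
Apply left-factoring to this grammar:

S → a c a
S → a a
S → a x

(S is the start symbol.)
S → a S'
S' → c a
S' → a
S' → x

Left-factoring transforms A → αβ₁ | αβ₂ into A → αA' and A' → β₁ | β₂
(α is the longest common prefix among the alternatives). Repeat until
no nonterminal has two alternatives with a common prefix.

Round 1: S has alternatives sharing prefix 'a'. Introduce S': S → a S'
  Add: S' → c a
  Add: S' → a
  Add: S' → x

No remaining common prefixes — done.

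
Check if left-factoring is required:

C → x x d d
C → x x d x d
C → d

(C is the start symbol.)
Yes, C has productions with common prefix 'x x d'

Left-factoring is needed when two productions for the same non-terminal
share a common prefix on the right-hand side.

Productions for C:
  C → x x d d
  C → x x d x d
  C → d

Found common prefix 'x x d' in productions for C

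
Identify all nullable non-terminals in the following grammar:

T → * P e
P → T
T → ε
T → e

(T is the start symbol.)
ε-productions: T → ε
So T is immediately nullable.
P → T: every symbol on the right is nullable, so P is nullable too.
Every non-terminal is now nullable.
Nullable = { 'P', 'T' }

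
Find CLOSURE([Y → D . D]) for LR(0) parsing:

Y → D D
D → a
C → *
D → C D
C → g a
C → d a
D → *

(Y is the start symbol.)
{ [C → . *], [C → . d a], [C → . g a], [D → . *], [D → . C D], [D → . a], [Y → D . D] }

To compute CLOSURE, for each item [A → α.Bβ] where B is a non-terminal, add [B → .γ] for all productions B → γ; repeat for the newly added items until nothing changes.

Start with: [Y → D . D]
  [Y → D . D] has the dot before D: add [D → . a], [D → . C D], [D → . *]
  [D → . C D] has the dot before C: add [C → . *], [C → . g a], [C → . d a]
No further items can be added.

CLOSURE = { [C → . *], [C → . d a], [C → . g a], [D → . *], [D → . C D], [D → . a], [Y → D . D] }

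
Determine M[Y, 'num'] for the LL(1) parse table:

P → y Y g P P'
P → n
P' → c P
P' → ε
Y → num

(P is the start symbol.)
To find M[Y, 'num'], we find productions for Y where 'num' is in the predict set (PREDICT(N → α) = (FIRST(α) \ {ε}) ∪ (FOLLOW(N) if α ⇒* ε)).

Y → num: PREDICT = { 'num' }
  'num' is in predict set, so this production goes in M[Y, 'num']

M[Y, 'num'] = Y → num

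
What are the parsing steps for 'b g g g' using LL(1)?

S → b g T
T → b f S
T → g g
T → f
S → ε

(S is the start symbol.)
LL(1) parsing maintains a stack (initially the start symbol over $) and the input. At each step: if the stack top is a terminal, match it against the current input token; if it is a non-terminal N, replace it with the RHS of M[N, lookahead] (the unique production whose predict set contains the lookahead).

Stack is shown with the top on the left.

Stack    Input      Action
--------------------------
S $      b g g g $  output S → b g T
b g T $  b g g g $  match 'b'
g T $    g g g $    match 'g'
T $      g g $      output T → g g
g g $    g g $      match 'g'
g $      g $        match 'g'
$        $          accept

The string is accepted.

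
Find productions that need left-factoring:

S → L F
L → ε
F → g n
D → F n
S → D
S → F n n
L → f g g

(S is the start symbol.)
No, left-factoring is not needed

Left-factoring is needed when two productions for the same non-terminal
share a common prefix on the right-hand side.

Productions for S:
  S → L F
  S → D
  S → F n n
Productions for L:
  L → ε
  L → f g g

No common prefixes found.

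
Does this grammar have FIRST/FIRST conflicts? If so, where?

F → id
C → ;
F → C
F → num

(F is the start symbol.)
A FIRST/FIRST conflict occurs when two productions N → α and N → β for the same non-terminal have FIRST(α) ∩ FIRST(β) ≠ ∅ (with ε ∈ FIRST of a nullable right-hand side, so two nullable alternatives also conflict).

FIRST sets of the non-terminals at (or reachable through a nullable prefix from) the front of some alternative:
  FIRST(C) = { ';' }

Productions for F:
  F → id: FIRST = { 'id' }
  F → C: FIRST = { ';' }
  F → num: FIRST = { 'num' }
C has only one production, so no FIRST/FIRST conflict is possible there.

All alternatives of each non-terminal have pairwise disjoint FIRST sets.

Answer: No FIRST/FIRST conflicts.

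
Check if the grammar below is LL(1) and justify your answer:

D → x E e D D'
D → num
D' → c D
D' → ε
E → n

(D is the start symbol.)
A grammar is LL(1) if for each non-terminal N with multiple productions, the predict sets of those productions are pairwise disjoint, where PREDICT(N → α) = (FIRST(α) \ {ε}) ∪ (FOLLOW(N) if α ⇒* ε).

Relevant sets:
  FOLLOW(D') = { $, 'c' }

For D:
  PREDICT(D → x E e D D') = { 'x' }
  PREDICT(D → num) = { 'num' }
For D':
  PREDICT(D' → c D) = { 'c' }
  PREDICT(D' → ε) = { $, 'c' }
E has a single production, so nothing to check there.

Conflict found: Predict set conflict for D': { 'c' }
The grammar is NOT LL(1).

Answer: No. Predict set conflict for D': { 'c' }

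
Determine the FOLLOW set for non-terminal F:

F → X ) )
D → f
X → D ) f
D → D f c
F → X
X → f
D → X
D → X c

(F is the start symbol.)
{ $ }

To compute FOLLOW(F), find every occurrence of F on a right-hand side N → α F β: add FIRST(β) \ {ε}, and if β is empty or nullable also add FOLLOW(N). Iterate to a fixed point.

F is the start symbol, so $ ∈ FOLLOW(F).
F does not occur on any right-hand side.

Taking the union: FOLLOW(F) = { $ }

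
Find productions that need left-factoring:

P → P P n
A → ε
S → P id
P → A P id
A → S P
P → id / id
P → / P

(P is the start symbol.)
Left-factoring is needed when two productions for the same non-terminal
share a common prefix on the right-hand side.

Productions for P:
  P → P P n
  P → A P id
  P → id / id
  P → / P
Productions for A:
  A → ε
  A → S P

No common prefixes found.

Answer: No, left-factoring is not needed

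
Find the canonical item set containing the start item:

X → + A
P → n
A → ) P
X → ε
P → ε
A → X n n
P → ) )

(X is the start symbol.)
{ [X → . + A], [X → .], [X' → . X] }

First, augment the grammar with X' → X
I₀ = CLOSURE({ [X' → . X] }):
  [X' → . X] has the dot before X: add [X → . + A], [X → .]
No further items can be added.

I₀ = { [X → . + A], [X → .], [X' → . X] }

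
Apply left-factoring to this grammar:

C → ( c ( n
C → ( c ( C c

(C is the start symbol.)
C → ( c ( C'
C' → n
C' → C c

Left-factoring transforms A → αβ₁ | αβ₂ into A → αA' and A' → β₁ | β₂
(α is the longest common prefix among the alternatives). Repeat until
no nonterminal has two alternatives with a common prefix.

Round 1: C has alternatives sharing prefix '( c ('. Introduce C': C → ( c ( C'
  Add: C' → n
  Add: C' → C c

No remaining common prefixes — done.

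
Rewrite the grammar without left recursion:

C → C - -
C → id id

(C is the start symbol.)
C → id id C'
C' → - - C'
C' → ε

C is directly left-recursive. The standard transformation for
  A → A α₁ | ... | A α_m | β₁ | ... | β_n
is
  A  → β₁ A' | ... | β_n A'
  A' → α₁ A' | ... | α_m A' | ε

C → id id becomes C → id id C'
C → C - - becomes C' → - - C'
Add C' → ε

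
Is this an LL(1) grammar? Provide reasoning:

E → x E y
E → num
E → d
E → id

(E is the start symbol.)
Yes, the grammar is LL(1).

A grammar is LL(1) if for each non-terminal N with multiple productions, the predict sets of those productions are pairwise disjoint, where PREDICT(N → α) = (FIRST(α) \ {ε}) ∪ (FOLLOW(N) if α ⇒* ε).

For E:
  PREDICT(E → x E y) = { 'x' }
  PREDICT(E → num) = { 'num' }
  PREDICT(E → d) = { 'd' }
  PREDICT(E → id) = { 'id' }

All predict sets are disjoint. The grammar IS LL(1).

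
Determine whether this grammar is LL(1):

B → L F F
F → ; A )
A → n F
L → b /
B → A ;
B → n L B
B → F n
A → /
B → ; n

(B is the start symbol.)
Relevant sets:
  FIRST(L) = { 'b' }
  FIRST(A) = { '/', 'n' }
  FIRST(F) = { ';' }

For B:
  PREDICT(B → L F F) = { 'b' }
  PREDICT(B → A ';') = { '/', 'n' }
  PREDICT(B → n L B) = { 'n' }
  PREDICT(B → F n) = { ';' }
  PREDICT(B → ';' n) = { ';' }
For A:
  PREDICT(A → n F) = { 'n' }
  PREDICT(A → '/') = { '/' }
F, L have a single production, so nothing to check there.

Conflict found: Predict set conflict for B: { 'n' }
The grammar is NOT LL(1).

Answer: No. Predict set conflict for B: { 'n' }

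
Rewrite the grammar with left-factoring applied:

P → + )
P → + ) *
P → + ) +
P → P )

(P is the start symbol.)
Left-factoring transforms A → αβ₁ | αβ₂ into A → αA' and A' → β₁ | β₂
(α is the longest common prefix among the alternatives). Repeat until
no nonterminal has two alternatives with a common prefix.

Round 1: P has alternatives sharing prefix '+ )'. Introduce P': P → + ) P'
  Add: P' → ε
  Add: P' → *
  Add: P' → +

No remaining common prefixes — done.

Resulting grammar:
P → + ) P'
P' → ε
P' → *
P' → +
P → P )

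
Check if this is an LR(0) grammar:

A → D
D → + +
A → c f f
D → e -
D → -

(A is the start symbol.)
Yes, the grammar is LR(0)

A grammar is LR(0) if no state in the canonical LR(0) collection has:
  - both a shift item (dot before a terminal) and a complete item (shift-reduce conflict), or
  - two or more complete items (reduce-reduce conflict; the accept item [A' → A .] counts as a complete item here).

Augment with A' → A and build the canonical LR(0) collection (I0 = CLOSURE({[A' → . A]}), then GOTO on every symbol after a dot until no new states appear). It has 11 states:
  I0: { [A → . D], [A → . c f f], [A' → . A], [D → . + +], [D → . -], [D → . e -] }  — shift
  I1: { [D → + . +] }  — shift
  I2: { [D → - .] }  — reduce
  I3: { [A' → A .] }  — accept
  I4: { [A → D .] }  — reduce
  I5: { [A → c . f f] }  — shift
  I6: { [D → e . -] }  — shift
  I7: { [D → e - .] }  — reduce
  I8: { [A → c f . f] }  — shift
  I9: { [A → c f f .] }  — reduce
  I10: { [D → + + .] }  — reduce

Every state is either a pure shift/goto state or contains exactly one complete item and nothing to shift — no conflicts. The grammar is LR(0).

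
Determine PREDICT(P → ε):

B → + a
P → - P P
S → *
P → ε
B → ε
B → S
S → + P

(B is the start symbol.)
{ $, '-' }

PREDICT(P → ε) = (FIRST(RHS) \ {ε}) ∪ (FOLLOW(P) if ε ∈ FIRST(RHS), i.e. RHS ⇒* ε)
The right-hand side is ε (FIRST(ε) = { ε }), so the predict set is FOLLOW(P) = { $, '-' }
PREDICT(P → ε) = { $, '-' }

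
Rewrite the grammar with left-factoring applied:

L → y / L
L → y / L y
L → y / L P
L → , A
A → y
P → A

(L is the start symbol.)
L → y / L L'
L' → ε
L' → y
L' → P
L → , A
A → y
P → A

Left-factoring transforms A → αβ₁ | αβ₂ into A → αA' and A' → β₁ | β₂
(α is the longest common prefix among the alternatives). Repeat until
no nonterminal has two alternatives with a common prefix.

Round 1: L has alternatives sharing prefix 'y / L'. Introduce L': L → y / L L'
  Add: L' → ε
  Add: L' → y
  Add: L' → P

No remaining common prefixes — done.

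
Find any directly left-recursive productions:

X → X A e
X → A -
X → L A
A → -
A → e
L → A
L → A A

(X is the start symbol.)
Yes, X is left-recursive

X → X A e: LEFT RECURSIVE (starts with X)
X → A -: starts with A
X → L A: starts with L
A → -: starts with '-'
A → e: starts with e
L → A: starts with A
L → A A: starts with A

The grammar has direct left recursion on: X.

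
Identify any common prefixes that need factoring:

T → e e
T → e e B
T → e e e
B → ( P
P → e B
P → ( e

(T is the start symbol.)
Yes, T has productions with common prefix 'e e'

Left-factoring is needed when two productions for the same non-terminal
share a common prefix on the right-hand side.

Productions for T:
  T → e e
  T → e e B
  T → e e e
Productions for P:
  P → e B
  P → ( e

Found common prefix 'e e' in productions for T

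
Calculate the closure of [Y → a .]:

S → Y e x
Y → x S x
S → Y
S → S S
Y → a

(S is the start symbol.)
To compute CLOSURE, for each item [A → α.Bβ] where B is a non-terminal, add [B → .γ] for all productions B → γ; repeat for the newly added items until nothing changes.

Start with: [Y → a .]
The dot is at the end, so nothing is added.

CLOSURE = { [Y → a .] }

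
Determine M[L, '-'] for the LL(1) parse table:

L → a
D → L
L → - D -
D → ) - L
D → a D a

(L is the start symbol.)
To find M[L, '-'], we find productions for L where '-' is in the predict set (PREDICT(N → α) = (FIRST(α) \ {ε}) ∪ (FOLLOW(N) if α ⇒* ε)).

L → a: PREDICT = { 'a' }
L → - D -: PREDICT = { '-' }
  '-' is in predict set, so this production goes in M[L, '-']

M[L, '-'] = L → - D -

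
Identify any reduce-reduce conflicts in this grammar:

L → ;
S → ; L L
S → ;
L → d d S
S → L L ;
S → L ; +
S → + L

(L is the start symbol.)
Yes — I6: [L → ; .] vs [S → ; .]

A reduce-reduce conflict occurs when an LR(0) state has two complete items [A → α .] and [B → β .] — both call for a reduction, and with no lookahead the parser cannot choose between them.

Augment with L' → L and build the canonical LR(0) collection (I0 = CLOSURE({[L' → . L]}), then GOTO on every symbol after a dot until no new states appear). It has 16 states:
  I0: { [L → . ;], [L → . d d S], [L' → . L] }  — shift
  I1: { [L → ; .] }  — reduce
  I2: { [L' → L .] }  — accept
  I3: { [L → d . d S] }  — shift
  I4: { [L → . ;], [L → . d d S], [L → d d . S], [S → . + L], [S → . ; L L], [S → . ;], [S → . L ; +], [S → . L L ;] }  — shift
  I5: { [L → . ;], [L → . d d S], [S → + . L] }  — shift
  I6: { [L → . ;], [L → . d d S], [L → ; .], [S → ; . L L], [S → ; .] }  — shift, 2 reduces
  I7: { [L → . ;], [L → . d d S], [S → L . ; +], [S → L . L ;] }  — shift
  I8: { [L → d d S .] }  — reduce
  I9: { [L → ; .], [S → L ; . +] }  — shift, reduce
  I10: { [S → L L . ;] }  — shift
  I11: { [S → L L ; .] }  — reduce
  I12: { [S → L ; + .] }  — reduce
  I13: { [L → . ;], [L → . d d S], [S → ; L . L] }  — shift
  I14: { [S → ; L L .] }  — reduce
  I15: { [S → + L .] }  — reduce

I6 contains complete items [L → ; .], [S → ; .] — reduce-reduce conflict.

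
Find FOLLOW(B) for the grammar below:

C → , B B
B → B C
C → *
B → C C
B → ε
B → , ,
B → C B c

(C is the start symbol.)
{ $, '*', ',', 'c' }

To compute FOLLOW(B), find every occurrence of B on a right-hand side N → α B β: add FIRST(β) \ {ε}, and if β is empty or nullable also add FOLLOW(N). Iterate to a fixed point.

In C → , B B: B is followed by B, add FIRST(B) \ {ε} = { '*', ',' }
  B is nullable, so also add FOLLOW(C)
In C → , B B: B is at the end, add FOLLOW(C)
In B → B C: B is followed by C, add FIRST(C) \ {ε} = { '*', ',' }
In B → C B c: B is followed by c, add FIRST(c) \ {ε} = { 'c' }

The FOLLOW sets referred to above (computed the same way, to a fixed point):
  FOLLOW(C) = { $, '*', ',', 'c' }

Taking the union: FOLLOW(B) = { $, '*', ',', 'c' }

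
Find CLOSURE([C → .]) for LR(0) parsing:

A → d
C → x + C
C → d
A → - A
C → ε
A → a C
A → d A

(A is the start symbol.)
Start with: [C → .]
The dot is at the end, so nothing is added.

CLOSURE = { [C → .] }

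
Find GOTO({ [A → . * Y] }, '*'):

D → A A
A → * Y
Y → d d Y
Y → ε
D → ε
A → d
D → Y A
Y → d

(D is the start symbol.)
GOTO(I, '*') = CLOSURE({ [A → αX.β] : [A → α.Xβ] ∈ I, X = '*' })

Items with dot before '*', with the dot advanced:
  [A → . * Y] → [A → * . Y]
Closure of the advanced items:
  [A → * . Y] has the dot before Y: add [Y → . d d Y], [Y → .], [Y → . d]

GOTO = { [A → * . Y], [Y → . d d Y], [Y → . d], [Y → .] }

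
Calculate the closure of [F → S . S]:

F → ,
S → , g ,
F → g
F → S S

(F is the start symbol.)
To compute CLOSURE, for each item [A → α.Bβ] where B is a non-terminal, add [B → .γ] for all productions B → γ; repeat for the newly added items until nothing changes.

Start with: [F → S . S]
  [F → S . S] has the dot before S: add [S → . , g ,]
No further items can be added.

CLOSURE = { [F → S . S], [S → . , g ,] }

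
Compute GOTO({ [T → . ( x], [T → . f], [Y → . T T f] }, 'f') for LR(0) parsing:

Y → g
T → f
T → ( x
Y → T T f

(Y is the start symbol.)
{ [T → f .] }

GOTO(I, 'f') = CLOSURE({ [A → αX.β] : [A → α.Xβ] ∈ I, X = 'f' })

Items with dot before 'f', with the dot advanced:
  [T → . f] → [T → f .]
Closure adds nothing (no advanced item has the dot before a non-terminal).

GOTO = { [T → f .] }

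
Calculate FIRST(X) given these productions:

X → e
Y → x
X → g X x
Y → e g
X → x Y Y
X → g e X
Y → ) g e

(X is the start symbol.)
To compute FIRST(X), examine every production with X on the left-hand side, reading each right-hand side left to right until a non-nullable symbol is reached.

From X → e:
  - e is a terminal: add 'e' and stop
From X → g X x:
  - g is a terminal: add 'g' and stop
From X → x Y Y:
  - x is a terminal: add 'x' and stop
From X → g e X:
  - g is a terminal: add 'g' and stop

Collecting: FIRST(X) = { 'e', 'g', 'x' }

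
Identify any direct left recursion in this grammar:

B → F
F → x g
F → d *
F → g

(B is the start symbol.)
B → F: starts with F
F → x g: starts with x
F → d *: starts with d
F → g: starts with g

No direct left recursion found.

Answer: No direct left recursion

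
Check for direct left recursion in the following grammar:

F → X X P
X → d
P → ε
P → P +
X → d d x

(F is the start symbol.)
Yes, P is left-recursive

Direct left recursion occurs when N → N α for some non-terminal N (the right-hand side begins with the left-hand side itself).

F → X X P: starts with X
X → d: starts with d
P → ε: starts with ε
P → P +: LEFT RECURSIVE (starts with P)
X → d d x: starts with d

The grammar has direct left recursion on: P.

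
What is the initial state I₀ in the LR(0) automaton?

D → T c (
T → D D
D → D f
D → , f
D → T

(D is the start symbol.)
{ [D → . , f], [D → . D f], [D → . T c (], [D → . T], [D' → . D], [T → . D D] }

First, augment the grammar with D' → D
I₀ = CLOSURE({ [D' → . D] }):
  [D' → . D] has the dot before D: add [D → . T c (], [D → . D f], [D → . , f], [D → . T]
  [D → . T c (] has the dot before T: add [T → . D D]
No further items can be added.

I₀ = { [D → . , f], [D → . D f], [D → . T c (], [D → . T], [D' → . D], [T → . D D] }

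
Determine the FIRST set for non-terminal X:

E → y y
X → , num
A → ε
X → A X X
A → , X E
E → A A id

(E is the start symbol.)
{ ',' }

To compute FIRST(X), examine every production with X on the left-hand side, reading each right-hand side left to right until a non-nullable symbol is reached.

FIRST sets of the other non-terminals involved (by the same procedure, iterated to a fixed point):
  FIRST(A) = { ',', ε }

From X → , num:
  - ',' is a terminal: add ',' and stop
From X → A X X:
  - A is a non-terminal: add FIRST(A) \ {ε} = { ',' }
    A is nullable, so continue to the next symbol
  - X is the symbol being defined: contributes nothing new
    X is not nullable, so stop

Collecting: FIRST(X) = { ',' }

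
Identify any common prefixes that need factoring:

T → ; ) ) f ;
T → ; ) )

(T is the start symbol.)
Left-factoring is needed when two productions for the same non-terminal
share a common prefix on the right-hand side.

Productions for T:
  T → ; ) ) f ;
  T → ; ) )

Found common prefix '; ) )' in productions for T

Answer: Yes, T has productions with common prefix '; ) )'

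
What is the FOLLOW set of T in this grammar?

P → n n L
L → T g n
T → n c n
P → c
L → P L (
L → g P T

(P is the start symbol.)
In L → T g n: T is followed by g n, add FIRST(g n) \ {ε} = { 'g' }
In L → g P T: T is at the end, add FOLLOW(L)

The FOLLOW sets referred to above (computed the same way, to a fixed point):
  FOLLOW(L) = { $, '(', 'c', 'g', 'n' }

Taking the union: FOLLOW(T) = { $, '(', 'c', 'g', 'n' }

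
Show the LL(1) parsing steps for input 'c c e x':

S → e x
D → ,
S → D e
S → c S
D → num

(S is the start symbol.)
Stack is shown with the top on the left.

Stack  Input      Action
------------------------
S $    c c e x $  output S → c S
c S $  c c e x $  match 'c'
S $    c e x $    output S → c S
c S $  c e x $    match 'c'
S $    e x $      output S → e x
e x $  e x $      match 'e'
x $    x $        match 'x'
$      $          accept

The string is accepted.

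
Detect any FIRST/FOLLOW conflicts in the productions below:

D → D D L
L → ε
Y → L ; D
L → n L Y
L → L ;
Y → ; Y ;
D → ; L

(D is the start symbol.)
Yes. L → n L Y with FOLLOW(L) on { 'n' }; L → L ';' with FOLLOW(L) on { ';', 'n' }

A FIRST/FOLLOW conflict occurs when a non-terminal N has a nullable alternative N → β (β ⇒* ε) and another alternative N → α with FIRST(α) ∩ FOLLOW(N) ≠ ∅: on such a lookahead the parser cannot decide between expanding α and letting N vanish via β.

Nullable non-terminals: L.
FIRST sets used below: FIRST(L) = { ';', 'n', ε }

L: nullable alternative(s) L → ε; FOLLOW(L) = { $, ';', 'n' }
  L → ε: FIRST \ {ε} = { } — this is the only nullable alternative, skip
  L → n L Y: FIRST \ {ε} = { 'n' } — overlaps FOLLOW(L) on { 'n' }: CONFLICT
  L → L ;: FIRST \ {ε} = { ';', 'n' } — overlaps FOLLOW(L) on { ';', 'n' }: CONFLICT

D, Y have no nullable alternative, so no FIRST/FOLLOW check is needed there.

So the grammar has 2 FIRST/FOLLOW conflicts (marked CONFLICT above).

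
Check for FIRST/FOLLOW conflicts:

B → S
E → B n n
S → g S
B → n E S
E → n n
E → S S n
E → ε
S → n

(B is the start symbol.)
A FIRST/FOLLOW conflict occurs when a non-terminal N has a nullable alternative N → β (β ⇒* ε) and another alternative N → α with FIRST(α) ∩ FOLLOW(N) ≠ ∅: on such a lookahead the parser cannot decide between expanding α and letting N vanish via β.

Nullable non-terminals: E.
FIRST sets used below: FIRST(B) = { 'g', 'n' }, FIRST(S) = { 'g', 'n' }

E: nullable alternative(s) E → ε; FOLLOW(E) = { 'g', 'n' }
  E → B n n: FIRST \ {ε} = { 'g', 'n' } — overlaps FOLLOW(E) on { 'g', 'n' }: CONFLICT
  E → n n: FIRST \ {ε} = { 'n' } — overlaps FOLLOW(E) on { 'n' }: CONFLICT
  E → S S n: FIRST \ {ε} = { 'g', 'n' } — overlaps FOLLOW(E) on { 'g', 'n' }: CONFLICT
  E → ε: FIRST \ {ε} = { } — this is the only nullable alternative, skip

B, S have no nullable alternative, so no FIRST/FOLLOW check is needed there.

So the grammar has 3 FIRST/FOLLOW conflicts (marked CONFLICT above).

Answer: Yes. E → B n n with FOLLOW(E) on { 'g', 'n' }; E → n n with FOLLOW(E) on { 'n' }; E → S S n with FOLLOW(E) on { 'g', 'n' }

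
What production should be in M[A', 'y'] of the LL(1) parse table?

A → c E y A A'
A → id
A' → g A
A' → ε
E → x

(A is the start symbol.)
Empty (error entry)

To find M[A', 'y'], we find productions for A' where 'y' is in the predict set (PREDICT(N → α) = (FIRST(α) \ {ε}) ∪ (FOLLOW(N) if α ⇒* ε)).

Relevant sets:
  FOLLOW(A') = { $, 'g' }

A' → g A: PREDICT = { 'g' }
A' → ε: PREDICT = { $, 'g' }

M[A', 'y'] is empty (no production applies)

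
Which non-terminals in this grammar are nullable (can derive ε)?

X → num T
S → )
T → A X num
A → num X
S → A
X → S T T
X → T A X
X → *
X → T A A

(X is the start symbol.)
None

There are no ε-productions, so no non-terminal can derive ε.
No non-terminals are nullable.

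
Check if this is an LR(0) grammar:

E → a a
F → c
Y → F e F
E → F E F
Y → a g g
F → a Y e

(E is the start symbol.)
A grammar is LR(0) if no state in the canonical LR(0) collection has:
  - both a shift item (dot before a terminal) and a complete item (shift-reduce conflict), or
  - two or more complete items (reduce-reduce conflict; the accept item [E' → E .] counts as a complete item here).

Augment with E' → E and build the canonical LR(0) collection (I0 = CLOSURE({[E' → . E]}), then GOTO on every symbol after a dot until no new states appear). It has 17 states:
  I0: { [E → . F E F], [E → . a a], [E' → . E], [F → . a Y e], [F → . c] }  — shift
  I1: { [E' → E .] }  — accept
  I2: { [E → . F E F], [E → . a a], [E → F . E F], [F → . a Y e], [F → . c] }  — shift
  I3: { [E → a . a], [F → . a Y e], [F → . c], [F → a . Y e], [Y → . F e F], [Y → . a g g] }  — shift
  I4: { [F → c .] }  — reduce
  I5: { [Y → F . e F] }  — shift
  I6: { [F → a Y . e] }  — shift
  I7: { [E → a a .], [F → . a Y e], [F → . c], [F → a . Y e], [Y → . F e F], [Y → . a g g], [Y → a . g g] }  — shift, reduce
  I8: { [F → . a Y e], [F → . c], [F → a . Y e], [Y → . F e F], [Y → . a g g], [Y → a . g g] }  — shift
  I9: { [Y → a g . g] }  — shift
  I10: { [Y → a g g .] }  — reduce
  I11: { [F → a Y e .] }  — reduce
  I12: { [F → . a Y e], [F → . c], [Y → F e . F] }  — shift
  I13: { [Y → F e F .] }  — reduce
  I14: { [F → . a Y e], [F → . c], [F → a . Y e], [Y → . F e F], [Y → . a g g] }  — shift
  I15: { [E → F E . F], [F → . a Y e], [F → . c] }  — shift
  I16: { [E → F E F .] }  — reduce

Conflict in state I7:
  Shift-reduce conflict between [E → a a .] and [F → . a Y e]
So the grammar is NOT LR(0).

Answer: No. Shift-reduce conflict between [E → a a .] and [F → . a Y e]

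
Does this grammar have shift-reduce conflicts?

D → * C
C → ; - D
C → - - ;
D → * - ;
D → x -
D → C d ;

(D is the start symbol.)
A shift-reduce conflict occurs when an LR(0) state has both:
  - a complete (reduce) item [A → α .] (dot at the end), and
  - a shift item [B → β . c γ] (dot before a terminal).

Augment with D' → D and build the canonical LR(0) collection (I0 = CLOSURE({[D' → . D]}), then GOTO on every symbol after a dot until no new states appear). It has 17 states:
  I0: { [C → . - - ;], [C → . ; - D], [D → . * - ;], [D → . * C], [D → . C d ;], [D → . x -], [D' → . D] }  — shift
  I1: { [C → . - - ;], [C → . ; - D], [D → * . - ;], [D → * . C] }  — shift
  I2: { [C → - . - ;] }  — shift
  I3: { [C → ; . - D] }  — shift
  I4: { [D → C . d ;] }  — shift
  I5: { [D' → D .] }  — accept
  I6: { [D → x . -] }  — shift
  I7: { [D → x - .] }  — reduce
  I8: { [D → C d . ;] }  — shift
  I9: { [D → C d ; .] }  — reduce
  I10: { [C → . - - ;], [C → . ; - D], [C → ; - . D], [D → . * - ;], [D → . * C], [D → . C d ;], [D → . x -] }  — shift
  I11: { [C → ; - D .] }  — reduce
  I12: { [C → - - . ;] }  — shift
  I13: { [C → - - ; .] }  — reduce
  I14: { [C → - . - ;], [D → * - . ;] }  — shift
  I15: { [D → * C .] }  — reduce
  I16: { [D → * - ; .] }  — reduce

No state contains both a complete item and a shift item.

Answer: No shift-reduce conflicts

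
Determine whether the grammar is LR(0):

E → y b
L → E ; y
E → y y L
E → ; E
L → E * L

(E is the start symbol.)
A grammar is LR(0) if no state in the canonical LR(0) collection has:
  - both a shift item (dot before a terminal) and a complete item (shift-reduce conflict), or
  - two or more complete items (reduce-reduce conflict; the accept item [E' → E .] counts as a complete item here).

Augment with E' → E and build the canonical LR(0) collection (I0 = CLOSURE({[E' → . E]}), then GOTO on every symbol after a dot until no new states appear). It has 13 states:
  I0: { [E → . ; E], [E → . y b], [E → . y y L], [E' → . E] }  — shift
  I1: { [E → . ; E], [E → . y b], [E → . y y L], [E → ; . E] }  — shift
  I2: { [E' → E .] }  — accept
  I3: { [E → y . b], [E → y . y L] }  — shift
  I4: { [E → y b .] }  — reduce
  I5: { [E → . ; E], [E → . y b], [E → . y y L], [E → y y . L], [L → . E * L], [L → . E ; y] }  — shift
  I6: { [L → E . * L], [L → E . ; y] }  — shift
  I7: { [E → y y L .] }  — reduce
  I8: { [E → . ; E], [E → . y b], [E → . y y L], [L → . E * L], [L → . E ; y], [L → E * . L] }  — shift
  I9: { [L → E ; . y] }  — shift
  I10: { [L → E ; y .] }  — reduce
  I11: { [L → E * L .] }  — reduce
  I12: { [E → ; E .] }  — reduce

Every state is either a pure shift/goto state or contains exactly one complete item and nothing to shift — no conflicts. The grammar is LR(0).

Answer: Yes, the grammar is LR(0)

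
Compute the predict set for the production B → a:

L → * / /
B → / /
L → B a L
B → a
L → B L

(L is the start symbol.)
PREDICT(B → a) = (FIRST(RHS) \ {ε}) ∪ (FOLLOW(B) if ε ∈ FIRST(RHS), i.e. RHS ⇒* ε)
FIRST(a) = { 'a' }
ε ∉ FIRST(a), so FOLLOW(B) is not added.
PREDICT(B → a) = { 'a' }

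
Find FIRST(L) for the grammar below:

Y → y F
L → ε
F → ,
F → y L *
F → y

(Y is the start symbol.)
From L → ε:
  - ε-production, so ε ∈ FIRST(L)

Collecting: FIRST(L) = { ε }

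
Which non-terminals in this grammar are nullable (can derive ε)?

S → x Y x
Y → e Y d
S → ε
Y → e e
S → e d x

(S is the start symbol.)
{ 'S' }

ε-productions: S → ε
So S is immediately nullable.
No further non-terminal can be added: every production for the remaining non-terminals contains a terminal or a non-nullable non-terminal.
Nullable = { 'S' }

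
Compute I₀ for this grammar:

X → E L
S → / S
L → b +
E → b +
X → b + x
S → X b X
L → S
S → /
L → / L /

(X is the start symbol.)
{ [E → . b +], [X → . E L], [X → . b + x], [X' → . X] }

First, augment the grammar with X' → X
I₀ = CLOSURE({ [X' → . X] }):
  [X' → . X] has the dot before X: add [X → . E L], [X → . b + x]
  [X → . E L] has the dot before E: add [E → . b +]
No further items can be added.

I₀ = { [E → . b +], [X → . E L], [X → . b + x], [X' → . X] }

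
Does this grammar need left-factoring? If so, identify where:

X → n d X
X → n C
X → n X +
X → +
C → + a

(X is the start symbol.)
Yes, X has productions with common prefix 'n'

Left-factoring is needed when two productions for the same non-terminal
share a common prefix on the right-hand side.

Productions for X:
  X → n d X
  X → n C
  X → n X +
  X → +

Found common prefix 'n' in productions for X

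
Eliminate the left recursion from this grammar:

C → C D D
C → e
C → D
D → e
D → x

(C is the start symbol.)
C is directly left-recursive. The standard transformation for
  A → A α₁ | ... | A α_m | β₁ | ... | β_n
is
  A  → β₁ A' | ... | β_n A'
  A' → α₁ A' | ... | α_m A' | ε

C → e becomes C → e C'
C → D becomes C → D C'
C → C D D becomes C' → D D C'
Add C' → ε

Productions for other non-terminals are unchanged:
  D → e
  D → x

Resulting grammar:
C → e C'
C → D C'
C' → D D C'
C' → ε
D → e
D → x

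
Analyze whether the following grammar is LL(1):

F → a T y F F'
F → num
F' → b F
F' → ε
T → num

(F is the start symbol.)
A grammar is LL(1) if for each non-terminal N with multiple productions, the predict sets of those productions are pairwise disjoint, where PREDICT(N → α) = (FIRST(α) \ {ε}) ∪ (FOLLOW(N) if α ⇒* ε).

Relevant sets:
  FOLLOW(F') = { $, 'b' }

For F:
  PREDICT(F → a T y F F') = { 'a' }
  PREDICT(F → num) = { 'num' }
For F':
  PREDICT(F' → b F) = { 'b' }
  PREDICT(F' → ε) = { $, 'b' }
T has a single production, so nothing to check there.

Conflict found: Predict set conflict for F': { 'b' }
The grammar is NOT LL(1).

Answer: No. Predict set conflict for F': { 'b' }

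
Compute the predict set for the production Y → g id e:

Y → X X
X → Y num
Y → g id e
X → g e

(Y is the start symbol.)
PREDICT(Y → g id e) = (FIRST(RHS) \ {ε}) ∪ (FOLLOW(Y) if ε ∈ FIRST(RHS), i.e. RHS ⇒* ε)
FIRST(g id e) = { 'g' }
ε ∉ FIRST(g id e), so FOLLOW(Y) is not added.
PREDICT(Y → g id e) = { 'g' }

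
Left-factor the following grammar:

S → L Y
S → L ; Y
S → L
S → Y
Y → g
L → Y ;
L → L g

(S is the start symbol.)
Left-factoring transforms A → αβ₁ | αβ₂ into A → αA' and A' → β₁ | β₂
(α is the longest common prefix among the alternatives). Repeat until
no nonterminal has two alternatives with a common prefix.

Round 1: S has alternatives sharing prefix 'L'. Introduce S': S → L S'
  Add: S' → Y
  Add: S' → ; Y
  Add: S' → ε

No remaining common prefixes — done.

Resulting grammar:
S → L S'
S' → Y
S' → ; Y
S' → ε
S → Y
Y → g
L → Y ;
L → L g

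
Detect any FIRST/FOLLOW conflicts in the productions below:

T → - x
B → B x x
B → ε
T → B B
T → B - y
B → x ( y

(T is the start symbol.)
Yes. B → B x x with FOLLOW(B) on { 'x' }; B → x '(' y with FOLLOW(B) on { 'x' }

Nullable non-terminals: B, T.
FIRST sets used below: FIRST(B) = { 'x', ε }

B: nullable alternative(s) B → ε; FOLLOW(B) = { $, '-', 'x' }
  B → B x x: FIRST \ {ε} = { 'x' } — overlaps FOLLOW(B) on { 'x' }: CONFLICT
  B → ε: FIRST \ {ε} = { } — this is the only nullable alternative, skip
  B → x ( y: FIRST \ {ε} = { 'x' } — overlaps FOLLOW(B) on { 'x' }: CONFLICT

T: nullable alternative(s) T → B B; FOLLOW(T) = { $ }
  T → - x: FIRST \ {ε} = { '-' } — disjoint from FOLLOW(T)
  T → B B: FIRST \ {ε} = { 'x' } — this is the only nullable alternative, skip
  T → B - y: FIRST \ {ε} = { '-', 'x' } — disjoint from FOLLOW(T)

So the grammar has 2 FIRST/FOLLOW conflicts (marked CONFLICT above).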